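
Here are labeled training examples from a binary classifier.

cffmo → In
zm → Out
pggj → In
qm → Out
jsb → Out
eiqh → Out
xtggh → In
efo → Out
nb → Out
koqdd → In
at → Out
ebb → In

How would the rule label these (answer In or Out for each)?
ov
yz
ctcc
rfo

The rule appears to be: has a double letter.
ov → no doubled letter → Out. yz → no doubled letter → Out. ctcc → 'cc' doubled → In. rfo → no doubled letter → Out.

Out, Out, In, Out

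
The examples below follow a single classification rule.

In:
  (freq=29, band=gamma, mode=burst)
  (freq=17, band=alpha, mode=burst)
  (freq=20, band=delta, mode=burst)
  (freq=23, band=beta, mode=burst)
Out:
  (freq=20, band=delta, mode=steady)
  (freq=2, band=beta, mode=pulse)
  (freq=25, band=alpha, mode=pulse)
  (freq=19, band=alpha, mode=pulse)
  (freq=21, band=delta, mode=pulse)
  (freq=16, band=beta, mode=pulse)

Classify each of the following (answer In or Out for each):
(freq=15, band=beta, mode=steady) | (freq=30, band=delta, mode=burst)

Out, In

Every 'In' example satisfies: mode is burst. None of the 'Out' examples do.
(freq=15, band=beta, mode=steady): mode is steady — fails the rule, so Out.
(freq=30, band=delta, mode=burst): mode is burst — has this property, so In.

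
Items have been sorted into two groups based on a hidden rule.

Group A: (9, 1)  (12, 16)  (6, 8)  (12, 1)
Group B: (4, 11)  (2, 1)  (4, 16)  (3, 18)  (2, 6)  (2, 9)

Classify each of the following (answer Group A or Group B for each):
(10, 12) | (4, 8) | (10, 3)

Group A, Group B, Group A

The classifier is using: first ≥ 6.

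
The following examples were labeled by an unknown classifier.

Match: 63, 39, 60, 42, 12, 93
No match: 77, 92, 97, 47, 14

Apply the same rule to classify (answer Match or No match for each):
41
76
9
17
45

No match, No match, Match, No match, Match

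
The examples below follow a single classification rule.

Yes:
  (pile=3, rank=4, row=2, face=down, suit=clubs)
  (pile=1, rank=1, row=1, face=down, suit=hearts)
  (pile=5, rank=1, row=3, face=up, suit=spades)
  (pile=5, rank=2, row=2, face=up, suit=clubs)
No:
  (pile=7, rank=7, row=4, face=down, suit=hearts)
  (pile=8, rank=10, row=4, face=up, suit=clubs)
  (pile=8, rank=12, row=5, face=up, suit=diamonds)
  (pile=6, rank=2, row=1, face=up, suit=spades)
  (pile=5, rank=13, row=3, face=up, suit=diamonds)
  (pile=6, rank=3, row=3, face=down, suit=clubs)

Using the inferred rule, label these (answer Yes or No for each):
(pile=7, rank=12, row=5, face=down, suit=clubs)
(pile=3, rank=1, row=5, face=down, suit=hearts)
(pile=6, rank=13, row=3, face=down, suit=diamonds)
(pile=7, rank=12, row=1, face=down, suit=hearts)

No, Yes, No, No

Rule: rank ≤ 4 AND pile ≤ 5. This holds for each 'Yes' example and fails for each 'No' one.
(pile=7, rank=12, row=5, face=down, suit=clubs): No (rank = 12, pile = 7). (pile=3, rank=1, row=5, face=down, suit=hearts): Yes (rank = 1, pile = 3). (pile=6, rank=13, row=3, face=down, suit=diamonds): No (rank = 13, pile = 6). (pile=7, rank=12, row=1, face=down, suit=hearts): No (rank = 12, pile = 7).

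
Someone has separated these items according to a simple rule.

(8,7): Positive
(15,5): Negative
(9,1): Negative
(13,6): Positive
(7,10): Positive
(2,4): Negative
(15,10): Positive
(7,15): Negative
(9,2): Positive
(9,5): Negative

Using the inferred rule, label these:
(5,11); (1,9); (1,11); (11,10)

Negative, Negative, Negative, Positive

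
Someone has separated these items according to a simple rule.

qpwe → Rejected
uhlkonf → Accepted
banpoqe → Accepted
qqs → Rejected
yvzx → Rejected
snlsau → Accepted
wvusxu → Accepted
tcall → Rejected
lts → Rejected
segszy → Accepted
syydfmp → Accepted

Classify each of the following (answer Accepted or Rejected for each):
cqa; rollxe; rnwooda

Rejected, Accepted, Accepted

One predicate separates the groups cleanly: length ≥ 6.
cqa: length 3, does not fit → Rejected. rollxe: length 6, satisfies this → Accepted. rnwooda: length 7, satisfies this → Accepted.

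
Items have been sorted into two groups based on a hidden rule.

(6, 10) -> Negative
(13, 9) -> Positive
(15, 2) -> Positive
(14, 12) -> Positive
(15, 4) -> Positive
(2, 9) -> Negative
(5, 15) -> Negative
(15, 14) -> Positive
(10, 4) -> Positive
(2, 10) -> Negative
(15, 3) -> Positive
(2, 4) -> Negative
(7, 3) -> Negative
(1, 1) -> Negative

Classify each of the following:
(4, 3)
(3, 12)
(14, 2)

'Positive' ⟺ first ≥ 9.
(4, 3): Negative (first 4). (3, 12): Negative (first 3). (14, 2): Positive (first 14).

Negative, Negative, Positive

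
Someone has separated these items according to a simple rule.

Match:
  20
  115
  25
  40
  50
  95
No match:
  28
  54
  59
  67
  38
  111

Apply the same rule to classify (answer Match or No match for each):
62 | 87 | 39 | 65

Checking candidate rules against both groups, what survives is: multiple of 5.
62 → 62 = 5·12 + 2 → No match. 87 → 87 = 5·17 + 2 → No match. 39 → 39 = 5·7 + 4 → No match. 65 → 65 = 5·13 → Match.

No match, No match, No match, Match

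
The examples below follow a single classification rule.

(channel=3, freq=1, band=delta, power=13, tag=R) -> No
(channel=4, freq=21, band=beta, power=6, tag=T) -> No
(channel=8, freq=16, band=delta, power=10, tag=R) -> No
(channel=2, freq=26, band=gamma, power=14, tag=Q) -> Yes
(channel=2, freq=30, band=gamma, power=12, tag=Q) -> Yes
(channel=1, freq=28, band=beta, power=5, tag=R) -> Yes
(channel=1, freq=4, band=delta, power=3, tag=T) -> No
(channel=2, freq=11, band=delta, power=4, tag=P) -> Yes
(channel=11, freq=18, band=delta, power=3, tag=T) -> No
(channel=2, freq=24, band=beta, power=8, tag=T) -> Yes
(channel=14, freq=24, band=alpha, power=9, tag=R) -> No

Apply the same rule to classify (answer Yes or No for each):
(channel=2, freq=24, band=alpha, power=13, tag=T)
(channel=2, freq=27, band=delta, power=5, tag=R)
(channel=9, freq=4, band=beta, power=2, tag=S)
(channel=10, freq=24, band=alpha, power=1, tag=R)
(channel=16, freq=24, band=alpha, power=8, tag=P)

Yes, Yes, No, No, No

The distinguishing property — freq ≥ 11 AND channel ≤ 2 — holds for all the 'Yes' cases and none of the 'No' cases.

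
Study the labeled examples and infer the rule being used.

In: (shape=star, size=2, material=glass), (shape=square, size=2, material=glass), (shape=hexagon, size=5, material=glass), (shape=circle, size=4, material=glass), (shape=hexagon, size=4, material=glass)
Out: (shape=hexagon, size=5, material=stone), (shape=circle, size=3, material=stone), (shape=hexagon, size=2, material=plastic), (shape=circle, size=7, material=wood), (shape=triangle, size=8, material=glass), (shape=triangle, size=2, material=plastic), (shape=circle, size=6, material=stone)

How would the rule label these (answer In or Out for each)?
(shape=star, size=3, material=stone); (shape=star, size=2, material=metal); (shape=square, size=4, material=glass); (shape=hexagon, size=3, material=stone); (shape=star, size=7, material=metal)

Out, Out, In, Out, Out

Every 'In' example satisfies: material is glass AND size ≤ 5. None of the 'Out' examples do.
(shape=star, size=3, material=stone) → material is stone, size = 3 → Out.
(shape=star, size=2, material=metal) → material is metal, size = 2 → Out.
(shape=square, size=4, material=glass) → material is glass, size = 4 → In.
(shape=hexagon, size=3, material=stone) → material is stone, size = 3 → Out.
(shape=star, size=7, material=metal) → material is metal, size = 7 → Out.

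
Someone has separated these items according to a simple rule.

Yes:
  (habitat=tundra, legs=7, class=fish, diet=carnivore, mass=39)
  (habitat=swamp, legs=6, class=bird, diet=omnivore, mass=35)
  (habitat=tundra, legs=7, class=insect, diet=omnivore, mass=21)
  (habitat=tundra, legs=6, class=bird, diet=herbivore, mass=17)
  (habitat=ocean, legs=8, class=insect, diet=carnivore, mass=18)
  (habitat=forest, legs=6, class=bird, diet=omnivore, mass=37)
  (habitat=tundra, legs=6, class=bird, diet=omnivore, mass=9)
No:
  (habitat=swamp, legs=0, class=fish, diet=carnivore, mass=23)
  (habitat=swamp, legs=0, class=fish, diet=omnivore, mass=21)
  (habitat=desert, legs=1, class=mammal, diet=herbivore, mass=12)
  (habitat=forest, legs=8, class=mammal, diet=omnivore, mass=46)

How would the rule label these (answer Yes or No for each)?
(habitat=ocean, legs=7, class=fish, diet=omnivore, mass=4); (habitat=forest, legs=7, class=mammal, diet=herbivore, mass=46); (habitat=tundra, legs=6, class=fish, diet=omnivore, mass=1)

Yes, No, Yes

The pattern is that an item is 'Yes' exactly when: mass ≤ 39 AND legs ≥ 6.
(habitat=ocean, legs=7, class=fish, diet=omnivore, mass=4) → mass = 4, legs = 7 → Yes. (habitat=forest, legs=7, class=mammal, diet=herbivore, mass=46) → mass = 46, legs = 7 → No. (habitat=tundra, legs=6, class=fish, diet=omnivore, mass=1) → mass = 1, legs = 6 → Yes.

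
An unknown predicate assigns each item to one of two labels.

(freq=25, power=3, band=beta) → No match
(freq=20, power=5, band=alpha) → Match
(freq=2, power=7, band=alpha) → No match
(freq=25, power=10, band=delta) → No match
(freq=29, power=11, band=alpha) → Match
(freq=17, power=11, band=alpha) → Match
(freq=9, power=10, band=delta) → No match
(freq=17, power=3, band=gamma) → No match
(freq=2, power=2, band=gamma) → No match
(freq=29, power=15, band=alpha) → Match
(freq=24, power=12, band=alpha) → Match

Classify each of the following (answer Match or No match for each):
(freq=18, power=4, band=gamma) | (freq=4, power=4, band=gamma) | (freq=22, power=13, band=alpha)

No match, No match, Match

'Match' ⟺ band is alpha AND freq ≥ 9.
(freq=18, power=4, band=gamma) → band is gamma, freq = 18 → No match.
(freq=4, power=4, band=gamma) → band is gamma, freq = 4 → No match.
(freq=22, power=13, band=alpha) → band is alpha, freq = 22 → Match.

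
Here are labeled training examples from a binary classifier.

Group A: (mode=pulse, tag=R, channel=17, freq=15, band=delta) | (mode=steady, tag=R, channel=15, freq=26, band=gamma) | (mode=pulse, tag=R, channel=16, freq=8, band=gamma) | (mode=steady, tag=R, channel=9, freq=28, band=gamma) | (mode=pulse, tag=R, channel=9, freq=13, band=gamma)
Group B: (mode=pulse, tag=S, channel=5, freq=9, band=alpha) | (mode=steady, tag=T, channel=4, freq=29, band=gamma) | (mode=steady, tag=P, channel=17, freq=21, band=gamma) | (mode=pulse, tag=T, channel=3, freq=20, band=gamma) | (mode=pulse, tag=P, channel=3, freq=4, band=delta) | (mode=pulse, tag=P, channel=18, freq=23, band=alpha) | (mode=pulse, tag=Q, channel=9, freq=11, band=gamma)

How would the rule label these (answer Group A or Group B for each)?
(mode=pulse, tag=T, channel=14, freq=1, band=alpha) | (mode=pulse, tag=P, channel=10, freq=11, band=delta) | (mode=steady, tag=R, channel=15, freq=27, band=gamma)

Group B, Group B, Group A

The classifier is using: tag is R.
(mode=pulse, tag=T, channel=14, freq=1, band=alpha) → tag is T → Group B. (mode=pulse, tag=P, channel=10, freq=11, band=delta) → tag is P → Group B. (mode=steady, tag=R, channel=15, freq=27, band=gamma) → tag is R → Group A.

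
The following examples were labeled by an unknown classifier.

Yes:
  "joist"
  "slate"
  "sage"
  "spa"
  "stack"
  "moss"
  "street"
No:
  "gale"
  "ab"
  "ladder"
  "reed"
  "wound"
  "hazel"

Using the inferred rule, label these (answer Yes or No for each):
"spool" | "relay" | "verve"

Yes, No, No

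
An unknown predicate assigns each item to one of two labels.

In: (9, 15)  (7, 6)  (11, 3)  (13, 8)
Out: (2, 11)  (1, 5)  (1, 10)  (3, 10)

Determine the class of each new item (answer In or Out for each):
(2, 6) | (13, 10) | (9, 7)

Out, In, In

The distinguishing property — first ≥ 5 — holds for all the 'In' cases and none of the 'Out' cases.
(2, 6): first 2 — fails this test, so Out. (13, 10): first 13 — matches, so In. (9, 7): first 9 — matches, so In.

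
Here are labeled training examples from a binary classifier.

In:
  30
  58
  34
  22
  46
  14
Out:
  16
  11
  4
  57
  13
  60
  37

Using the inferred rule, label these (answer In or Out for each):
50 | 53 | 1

Every 'In' example satisfies: ≡ 2 (mod 4). None of the 'Out' examples do.

In, Out, Out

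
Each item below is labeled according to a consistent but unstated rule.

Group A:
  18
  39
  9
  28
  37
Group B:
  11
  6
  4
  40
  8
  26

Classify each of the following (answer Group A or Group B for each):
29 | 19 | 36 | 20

Group A, Group A, Group A, Group B

'Group A' ⟺ digit sum ≥ 9.
29: digit sum 2+9 = 11, has this property → Group A.
19: digit sum 1+9 = 10, has this property → Group A.
36: digit sum 3+6 = 9, has this property → Group A.
20: digit sum 2+0 = 2, does not fit → Group B.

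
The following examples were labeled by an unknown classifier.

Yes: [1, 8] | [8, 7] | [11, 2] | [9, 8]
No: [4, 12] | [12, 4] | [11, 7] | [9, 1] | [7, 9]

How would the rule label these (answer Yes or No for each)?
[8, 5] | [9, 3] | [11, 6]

All 'Yes' examples share one property — sum is odd — and every 'No' example lacks it.

Yes, No, Yes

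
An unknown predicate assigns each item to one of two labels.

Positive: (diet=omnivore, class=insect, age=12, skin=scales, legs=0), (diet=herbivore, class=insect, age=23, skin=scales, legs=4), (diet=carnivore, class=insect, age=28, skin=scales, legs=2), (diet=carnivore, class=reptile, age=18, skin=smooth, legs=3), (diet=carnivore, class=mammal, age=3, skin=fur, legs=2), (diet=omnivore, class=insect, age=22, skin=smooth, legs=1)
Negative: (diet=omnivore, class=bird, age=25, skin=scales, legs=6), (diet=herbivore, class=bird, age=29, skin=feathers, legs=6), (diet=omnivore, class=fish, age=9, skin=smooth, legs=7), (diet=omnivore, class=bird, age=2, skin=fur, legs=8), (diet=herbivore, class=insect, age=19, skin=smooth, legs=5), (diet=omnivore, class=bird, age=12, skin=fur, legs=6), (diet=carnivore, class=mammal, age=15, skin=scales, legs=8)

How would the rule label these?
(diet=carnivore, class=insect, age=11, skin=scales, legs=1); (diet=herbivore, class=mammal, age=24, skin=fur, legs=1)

All 'Positive' examples share one property — legs ≤ 4 — and every 'Negative' example lacks it.

Positive, Positive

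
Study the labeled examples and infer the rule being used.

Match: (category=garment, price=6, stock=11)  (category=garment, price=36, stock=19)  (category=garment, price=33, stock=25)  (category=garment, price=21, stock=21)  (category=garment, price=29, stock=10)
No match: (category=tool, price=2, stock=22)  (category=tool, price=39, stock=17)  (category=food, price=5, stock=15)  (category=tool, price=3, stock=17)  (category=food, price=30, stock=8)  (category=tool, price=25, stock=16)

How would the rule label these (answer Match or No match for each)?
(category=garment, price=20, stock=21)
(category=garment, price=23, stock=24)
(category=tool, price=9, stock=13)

The distinguishing property — category is garment — holds for all the 'Match' cases and none of the 'No match' cases.
(category=garment, price=20, stock=21): Match (category is garment). (category=garment, price=23, stock=24): Match (category is garment). (category=tool, price=9, stock=13): No match (category is tool).

Match, Match, No match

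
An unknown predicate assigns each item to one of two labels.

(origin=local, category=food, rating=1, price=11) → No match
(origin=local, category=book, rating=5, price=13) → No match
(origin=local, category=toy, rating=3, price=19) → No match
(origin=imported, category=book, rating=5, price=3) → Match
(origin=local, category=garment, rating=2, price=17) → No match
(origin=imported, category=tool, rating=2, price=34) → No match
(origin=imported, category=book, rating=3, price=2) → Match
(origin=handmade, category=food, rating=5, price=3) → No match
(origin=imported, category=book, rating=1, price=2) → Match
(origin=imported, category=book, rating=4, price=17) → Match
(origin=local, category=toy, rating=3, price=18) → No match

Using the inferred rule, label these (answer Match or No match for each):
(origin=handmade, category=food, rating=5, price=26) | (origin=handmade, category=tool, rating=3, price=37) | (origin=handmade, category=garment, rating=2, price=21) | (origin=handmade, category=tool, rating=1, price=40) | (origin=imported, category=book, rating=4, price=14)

The rule appears to be: origin is imported AND category is book.
(origin=handmade, category=food, rating=5, price=26): No match (origin is handmade, category is food). (origin=handmade, category=tool, rating=3, price=37): No match (origin is handmade, category is tool). (origin=handmade, category=garment, rating=2, price=21): No match (origin is handmade, category is garment). (origin=handmade, category=tool, rating=1, price=40): No match (origin is handmade, category is tool). (origin=imported, category=book, rating=4, price=14): Match (origin is imported, category is book).

No match, No match, No match, No match, Match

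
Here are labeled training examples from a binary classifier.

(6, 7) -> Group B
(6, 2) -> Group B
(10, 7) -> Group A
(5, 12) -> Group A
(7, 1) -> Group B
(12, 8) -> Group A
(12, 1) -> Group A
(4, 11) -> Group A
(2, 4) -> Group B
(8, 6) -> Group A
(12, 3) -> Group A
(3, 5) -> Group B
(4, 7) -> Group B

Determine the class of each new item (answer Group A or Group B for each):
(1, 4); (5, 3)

Group B, Group B

'Group A' ⟺ max ≥ 8.
Group B: (1, 4), since max 4.
Group B: (5, 3), since max 5.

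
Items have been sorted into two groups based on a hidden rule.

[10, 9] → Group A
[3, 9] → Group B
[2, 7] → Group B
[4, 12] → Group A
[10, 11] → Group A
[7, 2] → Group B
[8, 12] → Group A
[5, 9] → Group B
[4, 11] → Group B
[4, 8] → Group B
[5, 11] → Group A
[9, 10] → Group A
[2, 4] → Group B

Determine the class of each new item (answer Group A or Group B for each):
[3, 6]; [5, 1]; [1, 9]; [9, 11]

Group B, Group B, Group B, Group A

The rule appears to be: sum ≥ 16.
[3, 6]: 3+6 = 9, lacks this property → Group B.
[5, 1]: 5+1 = 6, lacks this property → Group B.
[1, 9]: 1+9 = 10, lacks this property → Group B.
[9, 11]: 9+11 = 20, checks out → Group A.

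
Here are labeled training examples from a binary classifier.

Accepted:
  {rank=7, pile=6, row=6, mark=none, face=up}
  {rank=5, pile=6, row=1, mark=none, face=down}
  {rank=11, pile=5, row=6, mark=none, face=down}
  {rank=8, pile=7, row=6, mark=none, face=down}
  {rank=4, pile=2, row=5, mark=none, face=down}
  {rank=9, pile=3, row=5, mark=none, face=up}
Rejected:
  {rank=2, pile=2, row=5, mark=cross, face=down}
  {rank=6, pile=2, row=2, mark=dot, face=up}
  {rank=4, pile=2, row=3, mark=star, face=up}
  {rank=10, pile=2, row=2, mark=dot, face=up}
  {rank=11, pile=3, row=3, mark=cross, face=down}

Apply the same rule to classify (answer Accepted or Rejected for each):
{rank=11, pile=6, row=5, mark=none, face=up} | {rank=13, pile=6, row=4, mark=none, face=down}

Accepted, Accepted

The common property of the 'Accepted' items is: mark is none. No 'Rejected' item has it.
{rank=11, pile=6, row=5, mark=none, face=up}: Accepted (mark is none).
{rank=13, pile=6, row=4, mark=none, face=down}: Accepted (mark is none).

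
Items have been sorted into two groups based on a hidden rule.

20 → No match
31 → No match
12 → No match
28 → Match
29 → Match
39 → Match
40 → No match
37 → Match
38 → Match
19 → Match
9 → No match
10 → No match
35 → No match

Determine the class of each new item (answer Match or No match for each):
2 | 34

The classifier is using: digit sum ≥ 10.

No match, No match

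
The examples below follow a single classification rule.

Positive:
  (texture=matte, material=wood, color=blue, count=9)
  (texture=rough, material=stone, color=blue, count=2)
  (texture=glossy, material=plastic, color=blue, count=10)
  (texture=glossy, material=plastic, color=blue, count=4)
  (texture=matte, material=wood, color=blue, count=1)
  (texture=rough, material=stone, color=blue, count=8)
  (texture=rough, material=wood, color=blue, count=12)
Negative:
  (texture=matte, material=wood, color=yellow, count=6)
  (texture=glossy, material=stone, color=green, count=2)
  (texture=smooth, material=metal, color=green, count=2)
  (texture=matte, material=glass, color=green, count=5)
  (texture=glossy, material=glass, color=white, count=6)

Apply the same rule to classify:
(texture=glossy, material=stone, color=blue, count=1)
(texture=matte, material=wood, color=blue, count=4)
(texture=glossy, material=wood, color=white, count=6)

Looking at the examples, the only property every 'Positive' case has and every 'Negative' case lacks is: color is blue.
(texture=glossy, material=stone, color=blue, count=1) → color is blue → Positive. (texture=matte, material=wood, color=blue, count=4) → color is blue → Positive. (texture=glossy, material=wood, color=white, count=6) → color is white → Negative.

Positive, Positive, Negative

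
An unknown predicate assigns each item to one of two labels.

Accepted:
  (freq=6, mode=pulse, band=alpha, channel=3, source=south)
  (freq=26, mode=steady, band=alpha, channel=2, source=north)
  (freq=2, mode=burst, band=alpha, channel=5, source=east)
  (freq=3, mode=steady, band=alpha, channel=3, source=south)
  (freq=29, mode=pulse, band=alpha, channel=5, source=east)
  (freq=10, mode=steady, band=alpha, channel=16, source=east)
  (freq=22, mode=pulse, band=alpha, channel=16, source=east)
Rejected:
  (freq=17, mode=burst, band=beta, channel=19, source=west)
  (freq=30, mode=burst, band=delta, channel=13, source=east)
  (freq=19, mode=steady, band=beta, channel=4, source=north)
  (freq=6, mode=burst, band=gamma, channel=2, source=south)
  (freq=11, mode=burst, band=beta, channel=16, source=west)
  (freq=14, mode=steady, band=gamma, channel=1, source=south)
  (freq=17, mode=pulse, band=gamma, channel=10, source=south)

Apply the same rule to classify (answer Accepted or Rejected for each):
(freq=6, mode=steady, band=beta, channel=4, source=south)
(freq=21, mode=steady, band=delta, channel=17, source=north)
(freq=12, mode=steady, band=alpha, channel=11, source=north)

Rejected, Rejected, Accepted

Every 'Accepted' example satisfies: band is alpha. None of the 'Rejected' examples do.
(freq=6, mode=steady, band=beta, channel=4, source=south): band is beta, does not fit → Rejected.
(freq=21, mode=steady, band=delta, channel=17, source=north): band is delta, does not fit → Rejected.
(freq=12, mode=steady, band=alpha, channel=11, source=north): band is alpha, satisfies this → Accepted.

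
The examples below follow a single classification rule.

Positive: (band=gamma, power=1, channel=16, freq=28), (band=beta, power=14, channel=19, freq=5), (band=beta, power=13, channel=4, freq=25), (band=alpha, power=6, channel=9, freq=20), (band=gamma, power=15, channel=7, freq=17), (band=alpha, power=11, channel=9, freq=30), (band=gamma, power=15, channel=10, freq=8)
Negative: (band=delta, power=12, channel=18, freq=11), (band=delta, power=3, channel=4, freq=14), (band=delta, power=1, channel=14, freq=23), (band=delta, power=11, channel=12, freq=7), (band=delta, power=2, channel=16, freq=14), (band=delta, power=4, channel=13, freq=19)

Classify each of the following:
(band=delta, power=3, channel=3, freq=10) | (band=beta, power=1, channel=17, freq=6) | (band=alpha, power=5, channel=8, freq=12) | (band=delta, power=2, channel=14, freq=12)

Negative, Positive, Positive, Negative

One predicate separates the groups cleanly: band is not delta.
(band=delta, power=3, channel=3, freq=10): Negative (band is delta).
(band=beta, power=1, channel=17, freq=6): Positive (band is beta).
(band=alpha, power=5, channel=8, freq=12): Positive (band is alpha).
(band=delta, power=2, channel=14, freq=12): Negative (band is delta).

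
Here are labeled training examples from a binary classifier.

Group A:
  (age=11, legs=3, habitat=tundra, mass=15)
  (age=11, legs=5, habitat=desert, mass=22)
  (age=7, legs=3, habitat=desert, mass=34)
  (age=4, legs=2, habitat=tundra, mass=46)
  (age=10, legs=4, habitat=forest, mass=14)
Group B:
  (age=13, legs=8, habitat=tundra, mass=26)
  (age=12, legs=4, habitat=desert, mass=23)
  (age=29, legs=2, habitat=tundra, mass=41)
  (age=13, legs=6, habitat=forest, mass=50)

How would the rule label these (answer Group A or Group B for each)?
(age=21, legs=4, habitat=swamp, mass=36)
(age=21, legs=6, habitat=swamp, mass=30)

Every 'Group A' example satisfies: age ≤ 11. None of the 'Group B' examples do.

Group B, Group B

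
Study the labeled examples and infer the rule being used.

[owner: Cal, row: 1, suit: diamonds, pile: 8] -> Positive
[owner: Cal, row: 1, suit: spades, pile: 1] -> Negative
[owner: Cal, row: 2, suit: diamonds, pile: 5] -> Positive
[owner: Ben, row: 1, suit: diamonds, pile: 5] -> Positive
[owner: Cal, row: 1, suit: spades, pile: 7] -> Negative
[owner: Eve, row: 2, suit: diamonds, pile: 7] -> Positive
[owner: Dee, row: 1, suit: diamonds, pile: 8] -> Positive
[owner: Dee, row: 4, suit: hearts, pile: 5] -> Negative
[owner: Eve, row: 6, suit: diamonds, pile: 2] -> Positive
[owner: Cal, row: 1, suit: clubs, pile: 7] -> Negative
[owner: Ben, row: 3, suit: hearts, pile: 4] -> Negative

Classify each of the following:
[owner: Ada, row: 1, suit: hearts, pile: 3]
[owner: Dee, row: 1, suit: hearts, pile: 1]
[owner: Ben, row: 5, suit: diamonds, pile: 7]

Negative, Negative, Positive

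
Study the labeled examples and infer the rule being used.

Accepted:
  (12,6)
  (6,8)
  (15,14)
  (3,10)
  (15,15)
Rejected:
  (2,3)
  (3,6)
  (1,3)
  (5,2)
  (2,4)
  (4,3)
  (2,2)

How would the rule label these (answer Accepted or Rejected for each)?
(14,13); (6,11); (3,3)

Accepted, Accepted, Rejected

Rule: sum ≥ 13. This holds for each 'Accepted' example and fails for each 'Rejected' one.
Accepted: (14,13), since 14+13 = 27. Accepted: (6,11), since 6+11 = 17. Rejected: (3,3), since 3+3 = 6.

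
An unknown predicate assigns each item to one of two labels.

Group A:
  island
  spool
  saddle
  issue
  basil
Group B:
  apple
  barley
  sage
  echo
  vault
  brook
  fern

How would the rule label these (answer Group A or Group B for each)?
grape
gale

The common property of the 'Group A' items is: length ≥ 5 AND contains 's'. No 'Group B' item has it.
grape: length 5, no 's', does not pass → Group B.
gale: length 4, no 's', does not pass → Group B.

Group B, Group B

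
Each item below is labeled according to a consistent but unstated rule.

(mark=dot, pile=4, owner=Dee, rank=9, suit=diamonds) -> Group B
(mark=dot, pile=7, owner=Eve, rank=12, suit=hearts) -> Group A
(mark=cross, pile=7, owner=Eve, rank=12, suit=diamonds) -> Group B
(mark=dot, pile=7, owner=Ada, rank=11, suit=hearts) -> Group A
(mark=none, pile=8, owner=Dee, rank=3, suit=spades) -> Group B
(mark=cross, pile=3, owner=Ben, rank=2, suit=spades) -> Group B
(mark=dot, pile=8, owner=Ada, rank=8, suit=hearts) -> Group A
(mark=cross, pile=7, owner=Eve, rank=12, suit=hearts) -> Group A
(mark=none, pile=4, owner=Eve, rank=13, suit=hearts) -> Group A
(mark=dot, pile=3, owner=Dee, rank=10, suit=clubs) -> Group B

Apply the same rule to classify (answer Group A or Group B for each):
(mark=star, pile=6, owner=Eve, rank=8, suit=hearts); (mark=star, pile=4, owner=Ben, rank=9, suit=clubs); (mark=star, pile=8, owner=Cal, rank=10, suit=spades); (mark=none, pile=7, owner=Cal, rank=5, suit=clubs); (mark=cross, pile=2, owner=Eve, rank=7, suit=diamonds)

Group A, Group B, Group B, Group B, Group B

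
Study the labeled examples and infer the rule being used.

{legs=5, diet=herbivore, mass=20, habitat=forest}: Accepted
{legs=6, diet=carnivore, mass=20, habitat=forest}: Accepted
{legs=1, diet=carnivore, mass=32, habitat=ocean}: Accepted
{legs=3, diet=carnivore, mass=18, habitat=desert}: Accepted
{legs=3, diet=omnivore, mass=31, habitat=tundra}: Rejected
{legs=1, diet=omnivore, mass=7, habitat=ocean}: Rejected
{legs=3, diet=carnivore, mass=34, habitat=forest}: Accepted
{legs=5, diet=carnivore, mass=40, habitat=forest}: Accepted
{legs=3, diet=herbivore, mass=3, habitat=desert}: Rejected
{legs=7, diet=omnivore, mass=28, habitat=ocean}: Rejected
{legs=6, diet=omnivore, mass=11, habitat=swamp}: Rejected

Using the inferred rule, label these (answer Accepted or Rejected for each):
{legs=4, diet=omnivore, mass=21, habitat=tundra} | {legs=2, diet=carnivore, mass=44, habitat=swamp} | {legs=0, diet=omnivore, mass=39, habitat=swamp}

Rejected, Accepted, Rejected

'Accepted' ⟺ habitat is forest OR diet is carnivore.
{legs=4, diet=omnivore, mass=21, habitat=tundra}: habitat is tundra, diet is omnivore — does not pass, so Rejected. {legs=2, diet=carnivore, mass=44, habitat=swamp}: habitat is swamp, diet is carnivore — satisfies this, so Accepted. {legs=0, diet=omnivore, mass=39, habitat=swamp}: habitat is swamp, diet is omnivore — does not pass, so Rejected.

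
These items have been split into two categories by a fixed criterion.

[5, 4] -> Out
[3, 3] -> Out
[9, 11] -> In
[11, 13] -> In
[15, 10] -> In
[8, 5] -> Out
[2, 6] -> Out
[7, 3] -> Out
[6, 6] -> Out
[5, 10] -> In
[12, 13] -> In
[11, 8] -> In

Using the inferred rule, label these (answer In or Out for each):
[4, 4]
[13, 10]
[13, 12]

Every 'In' example satisfies: sum ≥ 15. None of the 'Out' examples do.

Out, In, In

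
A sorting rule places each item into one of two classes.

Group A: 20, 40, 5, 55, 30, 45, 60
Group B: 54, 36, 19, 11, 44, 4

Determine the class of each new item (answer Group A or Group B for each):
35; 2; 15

Group A, Group B, Group A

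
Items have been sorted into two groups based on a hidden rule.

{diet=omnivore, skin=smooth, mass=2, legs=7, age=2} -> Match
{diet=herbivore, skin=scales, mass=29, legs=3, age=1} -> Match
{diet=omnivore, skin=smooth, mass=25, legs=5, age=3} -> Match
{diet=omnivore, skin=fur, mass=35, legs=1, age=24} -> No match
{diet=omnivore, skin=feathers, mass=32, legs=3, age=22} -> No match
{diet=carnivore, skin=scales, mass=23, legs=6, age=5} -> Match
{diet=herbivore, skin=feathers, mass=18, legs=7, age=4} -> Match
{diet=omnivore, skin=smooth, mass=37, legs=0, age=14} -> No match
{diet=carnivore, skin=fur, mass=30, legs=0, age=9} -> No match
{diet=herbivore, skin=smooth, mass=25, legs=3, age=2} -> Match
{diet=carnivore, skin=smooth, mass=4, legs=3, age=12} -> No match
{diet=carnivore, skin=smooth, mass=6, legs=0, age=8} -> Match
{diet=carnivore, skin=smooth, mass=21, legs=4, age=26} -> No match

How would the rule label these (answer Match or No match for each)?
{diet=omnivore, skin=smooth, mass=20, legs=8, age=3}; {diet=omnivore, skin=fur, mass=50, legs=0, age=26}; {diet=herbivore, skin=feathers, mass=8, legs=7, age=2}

Every 'Match' example satisfies: age ≤ 8. None of the 'No match' examples do.
{diet=omnivore, skin=smooth, mass=20, legs=8, age=3} — age = 3, hence Match.
{diet=omnivore, skin=fur, mass=50, legs=0, age=26} — age = 26, hence No match.
{diet=herbivore, skin=feathers, mass=8, legs=7, age=2} — age = 2, hence Match.

Match, No match, Match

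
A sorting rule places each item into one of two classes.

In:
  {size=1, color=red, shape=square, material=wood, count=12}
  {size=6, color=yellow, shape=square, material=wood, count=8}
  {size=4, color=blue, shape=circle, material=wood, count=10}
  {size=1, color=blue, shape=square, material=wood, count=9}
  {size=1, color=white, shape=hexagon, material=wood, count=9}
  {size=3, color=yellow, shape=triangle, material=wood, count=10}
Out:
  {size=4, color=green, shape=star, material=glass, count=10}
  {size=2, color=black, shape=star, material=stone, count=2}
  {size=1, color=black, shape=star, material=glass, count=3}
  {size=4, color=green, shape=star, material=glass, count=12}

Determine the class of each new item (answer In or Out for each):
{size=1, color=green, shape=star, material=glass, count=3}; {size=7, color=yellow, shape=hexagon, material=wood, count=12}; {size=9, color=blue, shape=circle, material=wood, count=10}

Out, In, In

The common property of the 'In' items is: material is wood. No 'Out' item has it.
Out: {size=1, color=green, shape=star, material=glass, count=3}, since material is glass.
In: {size=7, color=yellow, shape=hexagon, material=wood, count=12}, since material is wood.
In: {size=9, color=blue, shape=circle, material=wood, count=10}, since material is wood.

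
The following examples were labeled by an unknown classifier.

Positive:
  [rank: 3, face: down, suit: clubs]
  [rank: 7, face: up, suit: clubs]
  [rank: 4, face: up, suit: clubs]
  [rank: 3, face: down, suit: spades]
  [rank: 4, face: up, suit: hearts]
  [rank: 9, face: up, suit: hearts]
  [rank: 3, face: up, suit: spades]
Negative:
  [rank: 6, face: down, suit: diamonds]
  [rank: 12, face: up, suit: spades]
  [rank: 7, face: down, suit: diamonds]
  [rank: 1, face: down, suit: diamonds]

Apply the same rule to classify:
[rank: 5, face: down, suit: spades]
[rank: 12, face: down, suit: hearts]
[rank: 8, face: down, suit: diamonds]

The simplest hypothesis consistent with all the labels is: suit is not diamonds AND rank ≤ 9.
[rank: 5, face: down, suit: spades]: Positive (suit is spades, rank = 5).
[rank: 12, face: down, suit: hearts]: Negative (suit is hearts, rank = 12).
[rank: 8, face: down, suit: diamonds]: Negative (suit is diamonds, rank = 8).

Positive, Negative, Negative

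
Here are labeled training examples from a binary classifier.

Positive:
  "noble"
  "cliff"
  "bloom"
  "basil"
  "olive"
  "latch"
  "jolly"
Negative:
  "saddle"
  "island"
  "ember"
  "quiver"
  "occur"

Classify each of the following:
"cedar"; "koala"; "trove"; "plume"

Every 'Positive' example satisfies: odd length AND contains 'l'. None of the 'Negative' examples do.

Negative, Positive, Negative, Positive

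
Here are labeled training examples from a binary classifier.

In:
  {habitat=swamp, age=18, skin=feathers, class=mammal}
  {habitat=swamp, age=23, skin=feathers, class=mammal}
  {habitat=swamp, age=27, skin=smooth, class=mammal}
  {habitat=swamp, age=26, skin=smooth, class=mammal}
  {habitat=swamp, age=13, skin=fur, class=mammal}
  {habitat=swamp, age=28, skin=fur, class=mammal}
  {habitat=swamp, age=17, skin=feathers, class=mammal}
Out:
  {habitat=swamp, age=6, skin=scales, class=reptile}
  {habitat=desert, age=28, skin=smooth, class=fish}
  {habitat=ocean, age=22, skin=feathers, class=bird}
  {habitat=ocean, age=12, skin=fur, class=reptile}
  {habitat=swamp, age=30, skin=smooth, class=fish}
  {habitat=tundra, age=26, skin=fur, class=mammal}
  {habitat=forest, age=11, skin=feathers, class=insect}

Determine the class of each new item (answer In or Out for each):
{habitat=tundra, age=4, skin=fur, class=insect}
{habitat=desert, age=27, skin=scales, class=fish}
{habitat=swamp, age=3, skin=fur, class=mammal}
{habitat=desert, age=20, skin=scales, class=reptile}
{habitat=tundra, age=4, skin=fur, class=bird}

Out, Out, In, Out, Out

'In' ⟺ class is mammal AND habitat is swamp.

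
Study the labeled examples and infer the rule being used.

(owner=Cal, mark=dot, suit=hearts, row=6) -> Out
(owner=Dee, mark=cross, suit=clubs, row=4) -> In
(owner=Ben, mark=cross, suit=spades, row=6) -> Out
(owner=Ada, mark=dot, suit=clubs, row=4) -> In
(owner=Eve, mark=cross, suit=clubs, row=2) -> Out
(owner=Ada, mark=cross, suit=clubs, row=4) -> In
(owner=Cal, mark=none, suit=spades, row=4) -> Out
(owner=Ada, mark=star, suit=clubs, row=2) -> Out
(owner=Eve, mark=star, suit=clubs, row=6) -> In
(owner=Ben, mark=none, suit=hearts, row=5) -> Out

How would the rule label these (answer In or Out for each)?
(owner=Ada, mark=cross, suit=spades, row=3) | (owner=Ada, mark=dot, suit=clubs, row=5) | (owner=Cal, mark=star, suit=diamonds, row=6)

Out, In, Out

'In' ⟺ suit is clubs AND row ≥ 4.
(owner=Ada, mark=cross, suit=spades, row=3): Out (suit is spades, row = 3).
(owner=Ada, mark=dot, suit=clubs, row=5): In (suit is clubs, row = 5).
(owner=Cal, mark=star, suit=diamonds, row=6): Out (suit is diamonds, row = 6).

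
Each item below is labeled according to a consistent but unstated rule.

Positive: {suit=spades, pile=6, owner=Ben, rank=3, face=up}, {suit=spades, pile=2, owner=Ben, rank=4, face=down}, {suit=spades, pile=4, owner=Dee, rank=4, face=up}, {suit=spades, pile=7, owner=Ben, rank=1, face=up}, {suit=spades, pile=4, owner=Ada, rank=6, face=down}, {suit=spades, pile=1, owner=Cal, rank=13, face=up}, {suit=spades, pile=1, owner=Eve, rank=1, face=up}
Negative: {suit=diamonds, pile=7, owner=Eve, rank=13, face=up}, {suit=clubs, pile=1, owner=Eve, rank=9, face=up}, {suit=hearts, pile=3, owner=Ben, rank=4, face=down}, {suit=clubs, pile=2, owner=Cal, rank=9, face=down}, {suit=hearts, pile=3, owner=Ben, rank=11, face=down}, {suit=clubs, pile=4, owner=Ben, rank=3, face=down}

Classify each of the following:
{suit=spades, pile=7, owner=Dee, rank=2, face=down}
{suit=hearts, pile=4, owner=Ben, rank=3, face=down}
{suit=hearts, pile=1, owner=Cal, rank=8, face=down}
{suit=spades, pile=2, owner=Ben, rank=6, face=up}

Positive, Negative, Negative, Positive

Every 'Positive' example satisfies: suit is spades. None of the 'Negative' examples do.
{suit=spades, pile=7, owner=Dee, rank=2, face=down} — suit is spades, hence Positive. {suit=hearts, pile=4, owner=Ben, rank=3, face=down} — suit is hearts, hence Negative. {suit=hearts, pile=1, owner=Cal, rank=8, face=down} — suit is hearts, hence Negative. {suit=spades, pile=2, owner=Ben, rank=6, face=up} — suit is spades, hence Positive.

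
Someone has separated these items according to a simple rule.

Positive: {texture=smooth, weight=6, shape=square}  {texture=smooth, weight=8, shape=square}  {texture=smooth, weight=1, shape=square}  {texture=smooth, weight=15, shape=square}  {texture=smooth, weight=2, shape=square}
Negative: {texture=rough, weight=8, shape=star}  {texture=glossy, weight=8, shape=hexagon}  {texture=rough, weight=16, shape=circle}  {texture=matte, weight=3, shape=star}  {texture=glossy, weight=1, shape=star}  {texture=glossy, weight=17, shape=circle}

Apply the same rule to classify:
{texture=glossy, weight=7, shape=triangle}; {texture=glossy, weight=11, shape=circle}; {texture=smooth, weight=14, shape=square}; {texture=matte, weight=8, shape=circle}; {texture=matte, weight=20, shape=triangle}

One predicate separates the groups cleanly: shape is square.

Negative, Negative, Positive, Negative, Negative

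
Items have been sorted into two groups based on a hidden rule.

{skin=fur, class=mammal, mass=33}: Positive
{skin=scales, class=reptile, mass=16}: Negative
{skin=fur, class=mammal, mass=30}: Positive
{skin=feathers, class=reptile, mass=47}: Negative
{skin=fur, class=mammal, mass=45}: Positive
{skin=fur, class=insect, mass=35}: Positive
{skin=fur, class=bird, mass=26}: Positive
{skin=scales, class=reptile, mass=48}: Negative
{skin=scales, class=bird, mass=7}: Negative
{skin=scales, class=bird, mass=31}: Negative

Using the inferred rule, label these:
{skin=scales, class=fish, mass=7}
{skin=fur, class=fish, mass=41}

The simplest hypothesis consistent with all the labels is: skin is fur.
{skin=scales, class=fish, mass=7}: skin is scales, doesn't qualify → Negative.
{skin=fur, class=fish, mass=41}: skin is fur, passes → Positive.

Negative, Positive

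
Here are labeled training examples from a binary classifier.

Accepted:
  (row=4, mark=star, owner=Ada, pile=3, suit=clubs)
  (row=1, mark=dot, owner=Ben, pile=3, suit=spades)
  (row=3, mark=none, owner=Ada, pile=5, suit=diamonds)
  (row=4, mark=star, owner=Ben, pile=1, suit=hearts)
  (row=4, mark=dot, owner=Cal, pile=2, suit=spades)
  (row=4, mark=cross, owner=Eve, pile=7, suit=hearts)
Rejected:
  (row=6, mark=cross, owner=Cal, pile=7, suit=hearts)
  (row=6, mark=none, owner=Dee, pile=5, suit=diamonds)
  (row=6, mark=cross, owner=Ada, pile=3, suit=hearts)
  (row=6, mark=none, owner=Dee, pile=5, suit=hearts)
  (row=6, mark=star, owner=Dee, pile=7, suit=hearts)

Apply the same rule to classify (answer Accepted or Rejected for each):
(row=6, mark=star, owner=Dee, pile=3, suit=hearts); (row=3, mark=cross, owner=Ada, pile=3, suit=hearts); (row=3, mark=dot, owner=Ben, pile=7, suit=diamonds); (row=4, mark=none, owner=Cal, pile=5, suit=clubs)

Rejected, Accepted, Accepted, Accepted

The rule appears to be: row ≤ 4.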